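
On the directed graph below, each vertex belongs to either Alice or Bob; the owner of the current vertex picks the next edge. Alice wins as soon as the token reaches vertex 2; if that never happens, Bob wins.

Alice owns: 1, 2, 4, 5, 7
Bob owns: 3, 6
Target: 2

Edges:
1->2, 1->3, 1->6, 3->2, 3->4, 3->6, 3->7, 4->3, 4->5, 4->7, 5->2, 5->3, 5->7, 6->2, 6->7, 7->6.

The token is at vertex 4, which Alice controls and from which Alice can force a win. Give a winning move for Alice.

A0 = {2}
A1: add {1, 5} — 1 (Alice) has 1→2; 5 (Alice) has 5→2.
A2: add {4} — 4 (Alice) has 4→5.
A3 = A2; e.g. 3 (Bob) can still go to 6. Fixed point.
From 4, successor 5 is in the attractor (rank 1); the other successors 3, 7 are not.

5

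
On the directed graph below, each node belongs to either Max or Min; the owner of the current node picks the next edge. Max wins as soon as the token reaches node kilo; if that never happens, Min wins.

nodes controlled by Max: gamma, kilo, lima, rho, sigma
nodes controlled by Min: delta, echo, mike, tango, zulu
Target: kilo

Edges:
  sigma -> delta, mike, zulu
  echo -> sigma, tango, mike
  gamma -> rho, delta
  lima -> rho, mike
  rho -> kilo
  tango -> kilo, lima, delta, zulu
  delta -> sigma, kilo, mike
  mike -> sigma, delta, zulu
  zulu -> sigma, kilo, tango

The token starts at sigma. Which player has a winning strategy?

A0 = {kilo}
A1: add {rho} — rho (Max) has rho→kilo.
A2: add {gamma, lima} — gamma (Max) has gamma→rho; lima (Max) has lima→rho.
A3 = A2; e.g. sigma (Max) has no edge into A2. Fixed point.
sigma never enters the attractor, so Min can avoid the target forever.

Min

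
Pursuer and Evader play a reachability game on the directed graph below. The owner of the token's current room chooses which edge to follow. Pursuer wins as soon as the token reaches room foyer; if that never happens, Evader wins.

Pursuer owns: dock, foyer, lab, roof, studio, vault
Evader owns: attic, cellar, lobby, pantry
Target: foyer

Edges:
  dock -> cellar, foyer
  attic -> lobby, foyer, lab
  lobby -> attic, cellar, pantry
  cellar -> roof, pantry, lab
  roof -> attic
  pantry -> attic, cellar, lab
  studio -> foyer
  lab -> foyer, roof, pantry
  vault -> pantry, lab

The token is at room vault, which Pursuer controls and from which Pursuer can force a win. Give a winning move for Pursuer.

A0 = {foyer}
A1: add {dock, lab, studio} — dock (Pursuer) has dock→foyer; studio (Pursuer) has studio→foyer; lab (Pursuer) has lab→foyer.
A2: add {vault} — vault (Pursuer) has vault→lab.
A3 = A2; e.g. attic (Evader) can still go to lobby. Fixed point.
From vault, successor lab is in the attractor (rank 1); the other successor pantry is not.

lab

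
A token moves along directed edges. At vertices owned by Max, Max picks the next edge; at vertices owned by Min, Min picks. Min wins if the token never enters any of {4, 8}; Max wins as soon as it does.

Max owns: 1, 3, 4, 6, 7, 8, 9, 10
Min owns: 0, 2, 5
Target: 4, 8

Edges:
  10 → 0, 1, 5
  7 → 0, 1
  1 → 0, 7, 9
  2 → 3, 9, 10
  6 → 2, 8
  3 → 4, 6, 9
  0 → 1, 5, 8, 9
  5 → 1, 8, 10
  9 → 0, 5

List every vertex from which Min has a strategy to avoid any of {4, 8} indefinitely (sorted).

A0 = {4, 8}
A1: add {3, 6} — 3 (Max) has 3→4; 6 (Max) has 6→8.
A2 = A1; e.g. 0 (Min) can still go to 1. Fixed point.
Max's attractor = {3, 4, 6, 8}; Min avoids the target exactly from the complement.

0, 1, 2, 5, 7, 9, 10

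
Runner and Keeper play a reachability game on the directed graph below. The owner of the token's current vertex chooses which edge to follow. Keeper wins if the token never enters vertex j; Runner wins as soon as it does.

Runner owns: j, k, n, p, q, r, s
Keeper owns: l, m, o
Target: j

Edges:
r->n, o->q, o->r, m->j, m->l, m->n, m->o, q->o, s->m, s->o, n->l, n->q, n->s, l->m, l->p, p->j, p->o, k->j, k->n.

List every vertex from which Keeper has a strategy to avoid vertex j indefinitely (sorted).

l, m, n, o, q, r, s

A0 = {j}
A1: add {k, p} — k (Runner) has k→j; p (Runner) has p→j.
A2 = A1; e.g. l (Keeper) can still go to m. Fixed point.
Runner's attractor = {j, k, p}; Keeper avoids the target exactly from the complement.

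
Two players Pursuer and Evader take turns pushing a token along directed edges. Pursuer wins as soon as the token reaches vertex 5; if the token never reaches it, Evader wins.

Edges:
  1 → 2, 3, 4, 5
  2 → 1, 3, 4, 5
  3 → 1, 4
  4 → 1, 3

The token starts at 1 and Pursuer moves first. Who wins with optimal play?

Track states (vertex, player-to-move).
A0 = {(5,Pursuer), (5,Evader)}
A1: add {(1,Pursuer), (2,Pursuer)}.
(1,Pursuer) ∈ A1 ⇒ Pursuer forces the target.

Pursuer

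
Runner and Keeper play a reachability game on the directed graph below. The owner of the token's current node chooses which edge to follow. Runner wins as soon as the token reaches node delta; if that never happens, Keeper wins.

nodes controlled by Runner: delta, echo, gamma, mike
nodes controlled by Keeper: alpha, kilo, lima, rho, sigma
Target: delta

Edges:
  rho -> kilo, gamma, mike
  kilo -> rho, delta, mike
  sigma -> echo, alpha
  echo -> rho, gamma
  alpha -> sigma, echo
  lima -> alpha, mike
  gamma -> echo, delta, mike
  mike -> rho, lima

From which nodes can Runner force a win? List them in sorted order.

delta, echo, gamma

A0 = {delta}
A1: add {gamma} — gamma (Runner) has gamma→delta.
A2: add {echo} — echo (Runner) has echo→gamma.
A3 = A2; e.g. rho (Keeper) can still go to kilo. Fixed point.
Runner's winning region = {delta, echo, gamma}.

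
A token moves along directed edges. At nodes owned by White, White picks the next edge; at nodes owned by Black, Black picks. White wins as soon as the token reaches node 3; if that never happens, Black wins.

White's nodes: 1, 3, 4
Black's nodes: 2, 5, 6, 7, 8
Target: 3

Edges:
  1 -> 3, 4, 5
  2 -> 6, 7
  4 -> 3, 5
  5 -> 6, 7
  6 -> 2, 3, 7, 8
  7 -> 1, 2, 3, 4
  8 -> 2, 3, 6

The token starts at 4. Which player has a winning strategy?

A0 = {3}
A1: add {1, 4} — 1 (White) has 1→3; 4 (White) has 4→3.
A2 = A1; e.g. 2 (Black) can still go to 6. Fixed point.
4 ∈ A1, so White can force the target.

White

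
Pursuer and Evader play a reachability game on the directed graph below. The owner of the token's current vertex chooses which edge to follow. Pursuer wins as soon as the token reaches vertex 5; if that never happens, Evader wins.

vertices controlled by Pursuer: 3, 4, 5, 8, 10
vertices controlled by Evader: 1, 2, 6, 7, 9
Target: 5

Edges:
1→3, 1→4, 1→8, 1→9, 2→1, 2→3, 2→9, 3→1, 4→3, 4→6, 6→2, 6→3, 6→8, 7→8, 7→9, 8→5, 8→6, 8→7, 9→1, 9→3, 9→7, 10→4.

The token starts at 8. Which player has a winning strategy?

A0 = {5}
A1: add {8} — 8 (Pursuer) has 8→5.
A2 = A1; e.g. 1 (Evader) can still go to 3. Fixed point.
8 ∈ A1, so Pursuer can force the target.

Pursuer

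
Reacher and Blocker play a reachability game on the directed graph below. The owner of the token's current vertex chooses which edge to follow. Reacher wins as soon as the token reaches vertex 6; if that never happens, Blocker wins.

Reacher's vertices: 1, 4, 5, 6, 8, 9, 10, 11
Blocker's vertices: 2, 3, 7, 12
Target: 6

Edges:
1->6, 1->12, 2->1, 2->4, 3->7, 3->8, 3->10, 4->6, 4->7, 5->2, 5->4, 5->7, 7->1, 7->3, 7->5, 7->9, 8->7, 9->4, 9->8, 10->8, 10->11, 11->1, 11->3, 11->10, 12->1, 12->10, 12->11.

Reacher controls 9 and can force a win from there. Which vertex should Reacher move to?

A0 = {6}
A1: add {1, 4} — 1 (Reacher) has 1→6; 4 (Reacher) has 4→6.
A2: add {2, 5, 9, 11} — 2 (Blocker): all of {1, 4} already in; 5 (Reacher) has 5→4; 9 (Reacher) has 9→4; 11 (Reacher) has 11→1.
A3: add {10} — 10 (Reacher) has 10→11.
A4: add {12} — 12 (Blocker): all of {1, 10, 11} already in.
A5 = A4; e.g. 3 (Blocker) can still go to 7. Fixed point.
From 9, successor 4 is in the attractor (rank 1); the other successor 8 is not.

4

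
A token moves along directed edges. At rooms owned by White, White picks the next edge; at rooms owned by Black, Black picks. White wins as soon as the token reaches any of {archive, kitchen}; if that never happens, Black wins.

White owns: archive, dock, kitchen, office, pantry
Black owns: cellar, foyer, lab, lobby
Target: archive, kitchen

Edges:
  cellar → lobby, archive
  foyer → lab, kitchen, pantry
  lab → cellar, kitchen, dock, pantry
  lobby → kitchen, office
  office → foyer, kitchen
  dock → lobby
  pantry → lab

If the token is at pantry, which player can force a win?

Black

A0 = {archive, kitchen}
A1: add {office} — office (White) has office→kitchen.
A2: add {lobby} — lobby (Black): all of {kitchen, office} already in.
A3: add {cellar, dock} — cellar (Black): all of {lobby, archive} already in; dock (White) has dock→lobby.
A4 = A3; e.g. foyer (Black) can still go to lab. Fixed point.
pantry never enters the attractor, so Black can avoid the target forever.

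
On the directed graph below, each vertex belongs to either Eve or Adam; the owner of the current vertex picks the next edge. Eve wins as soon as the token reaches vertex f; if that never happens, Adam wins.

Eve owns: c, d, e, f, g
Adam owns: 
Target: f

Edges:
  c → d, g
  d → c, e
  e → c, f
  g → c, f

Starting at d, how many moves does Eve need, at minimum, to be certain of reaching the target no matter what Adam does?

A0 = {f}
A1: add {e, g} — e (Eve) has e→f; g (Eve) has g→f.
A2: add {c, d} — c (Eve) has c→g; d (Eve) has d→e.
A2 = all vertices. Fixed point.
d enters the attractor at level 2, so Eve can force the target in 2 moves from there.

2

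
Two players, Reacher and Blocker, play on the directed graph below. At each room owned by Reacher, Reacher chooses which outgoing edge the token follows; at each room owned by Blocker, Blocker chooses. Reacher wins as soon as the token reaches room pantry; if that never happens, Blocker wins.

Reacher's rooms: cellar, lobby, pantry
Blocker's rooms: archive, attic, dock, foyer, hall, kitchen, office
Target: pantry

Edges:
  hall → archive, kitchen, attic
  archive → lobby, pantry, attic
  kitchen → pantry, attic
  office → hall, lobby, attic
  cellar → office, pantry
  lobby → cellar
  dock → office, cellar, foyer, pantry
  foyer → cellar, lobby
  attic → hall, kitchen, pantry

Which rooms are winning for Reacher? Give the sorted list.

A0 = {pantry}
A1: add {cellar} — cellar (Reacher) has cellar→pantry.
A2: add {lobby} — lobby (Reacher) has lobby→cellar.
A3: add {foyer} — foyer (Blocker): all of {cellar, lobby} already in.
A4 = A3; e.g. hall (Blocker) can still go to archive. Fixed point.
Reacher's winning region = {cellar, foyer, lobby, pantry}.

cellar, foyer, lobby, pantry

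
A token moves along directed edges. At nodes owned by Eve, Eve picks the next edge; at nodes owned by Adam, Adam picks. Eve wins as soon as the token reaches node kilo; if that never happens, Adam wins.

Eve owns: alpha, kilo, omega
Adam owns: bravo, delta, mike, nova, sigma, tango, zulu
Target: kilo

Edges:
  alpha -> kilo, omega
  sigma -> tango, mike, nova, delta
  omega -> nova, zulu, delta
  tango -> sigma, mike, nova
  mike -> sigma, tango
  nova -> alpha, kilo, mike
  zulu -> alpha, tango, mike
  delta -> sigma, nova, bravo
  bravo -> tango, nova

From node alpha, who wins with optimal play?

Eve

A0 = {kilo}
A1: add {alpha} — alpha (Eve) has alpha→kilo.
A2 = A1; e.g. sigma (Adam) can still go to tango. Fixed point.
alpha ∈ A1, so Eve can force the target.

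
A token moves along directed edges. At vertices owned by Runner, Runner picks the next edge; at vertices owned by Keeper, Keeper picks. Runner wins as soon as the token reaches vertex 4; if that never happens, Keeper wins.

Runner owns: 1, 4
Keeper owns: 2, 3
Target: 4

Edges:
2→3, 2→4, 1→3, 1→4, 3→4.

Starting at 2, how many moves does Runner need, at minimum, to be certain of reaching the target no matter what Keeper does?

A0 = {4}
A1: add {1, 3} — 1 (Runner) has 1→4; 3 (Keeper): all of {4} already in.
A2: add {2} — 2 (Keeper): all of {3, 4} already in.
A2 = all vertices. Fixed point.
2 enters the attractor at level 2, so Runner can force the target in 2 moves from there.

2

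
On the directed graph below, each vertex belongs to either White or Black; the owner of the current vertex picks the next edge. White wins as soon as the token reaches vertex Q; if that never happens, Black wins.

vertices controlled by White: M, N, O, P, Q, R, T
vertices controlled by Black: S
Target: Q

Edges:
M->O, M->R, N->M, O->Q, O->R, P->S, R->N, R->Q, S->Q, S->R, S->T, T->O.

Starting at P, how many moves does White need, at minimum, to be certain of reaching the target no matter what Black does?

A0 = {Q}
A1: add {O, R} — O (White) has O→Q; R (White) has R→Q.
A2: add {M, T} — M (White) has M→O; T (White) has T→O.
A3: add {N, S} — N (White) has N→M; S (Black): all of {Q, R, T} already in.
A4: add {P} — P (White) has P→S.
A4 = all vertices. Fixed point.
P enters the attractor at level 4, so White can force the target in 4 moves from there.

4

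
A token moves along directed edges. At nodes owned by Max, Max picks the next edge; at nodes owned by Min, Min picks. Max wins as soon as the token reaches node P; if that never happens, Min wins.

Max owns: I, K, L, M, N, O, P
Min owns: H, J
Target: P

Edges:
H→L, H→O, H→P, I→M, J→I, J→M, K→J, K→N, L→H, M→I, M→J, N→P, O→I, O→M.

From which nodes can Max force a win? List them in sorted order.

A0 = {P}
A1: add {N} — N (Max) has N→P.
A2: add {K} — K (Max) has K→N.
A3 = A2; e.g. H (Min) can still go to L. Fixed point.
Max's winning region = {K, N, P}.

K, N, P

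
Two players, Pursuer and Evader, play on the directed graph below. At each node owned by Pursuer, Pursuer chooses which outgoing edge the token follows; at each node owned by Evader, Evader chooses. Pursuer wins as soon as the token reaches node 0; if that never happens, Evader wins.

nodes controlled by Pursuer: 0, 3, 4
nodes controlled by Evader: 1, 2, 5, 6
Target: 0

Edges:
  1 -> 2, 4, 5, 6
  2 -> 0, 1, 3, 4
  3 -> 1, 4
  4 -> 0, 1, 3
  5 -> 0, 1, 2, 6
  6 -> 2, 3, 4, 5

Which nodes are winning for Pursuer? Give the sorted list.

A0 = {0}
A1: add {4} — 4 (Pursuer) has 4→0.
A2: add {3} — 3 (Pursuer) has 3→4.
A3 = A2; e.g. 1 (Evader) can still go to 2. Fixed point.
Pursuer's winning region = {0, 3, 4}.

0, 3, 4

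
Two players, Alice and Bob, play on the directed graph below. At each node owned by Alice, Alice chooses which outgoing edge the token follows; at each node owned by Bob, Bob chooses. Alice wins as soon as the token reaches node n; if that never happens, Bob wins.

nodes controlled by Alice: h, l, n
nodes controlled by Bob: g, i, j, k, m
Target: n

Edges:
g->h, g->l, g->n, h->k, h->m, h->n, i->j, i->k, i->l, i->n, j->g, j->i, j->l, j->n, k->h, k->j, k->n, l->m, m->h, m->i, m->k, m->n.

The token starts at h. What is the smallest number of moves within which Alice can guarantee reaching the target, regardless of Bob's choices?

1

A0 = {n}
A1: add {h} — h (Alice) has h→n.
A2 = A1; e.g. g (Bob) can still go to l. Fixed point.
h enters the attractor at level 1, so Alice can force the target in 1 move from there.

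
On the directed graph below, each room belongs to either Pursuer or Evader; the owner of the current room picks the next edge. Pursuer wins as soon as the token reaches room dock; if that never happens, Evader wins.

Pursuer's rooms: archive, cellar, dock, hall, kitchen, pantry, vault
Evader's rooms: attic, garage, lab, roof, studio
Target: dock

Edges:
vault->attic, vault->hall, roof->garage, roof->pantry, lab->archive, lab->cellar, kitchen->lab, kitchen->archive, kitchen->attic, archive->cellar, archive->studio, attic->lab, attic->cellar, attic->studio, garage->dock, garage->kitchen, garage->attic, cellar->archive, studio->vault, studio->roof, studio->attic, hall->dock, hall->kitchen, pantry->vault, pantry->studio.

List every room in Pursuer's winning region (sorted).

dock, hall, pantry, vault

A0 = {dock}
A1: add {hall} — hall (Pursuer) has hall→dock.
A2: add {vault} — vault (Pursuer) has vault→hall.
A3: add {pantry} — pantry (Pursuer) has pantry→vault.
A4 = A3; e.g. roof (Evader) can still go to garage. Fixed point.
Pursuer's winning region = {dock, hall, pantry, vault}.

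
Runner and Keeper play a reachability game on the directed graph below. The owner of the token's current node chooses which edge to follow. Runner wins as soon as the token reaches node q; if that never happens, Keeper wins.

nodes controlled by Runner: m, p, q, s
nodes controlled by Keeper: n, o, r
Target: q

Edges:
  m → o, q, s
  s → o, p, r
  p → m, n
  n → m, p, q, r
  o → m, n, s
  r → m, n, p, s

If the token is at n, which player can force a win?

A0 = {q}
A1: add {m} — m (Runner) has m→q.
A2: add {p} — p (Runner) has p→m.
A3: add {s} — s (Runner) has s→p.
A4 = A3; e.g. n (Keeper) can still go to r. Fixed point.
n never enters the attractor, so Keeper can avoid the target forever.

Keeper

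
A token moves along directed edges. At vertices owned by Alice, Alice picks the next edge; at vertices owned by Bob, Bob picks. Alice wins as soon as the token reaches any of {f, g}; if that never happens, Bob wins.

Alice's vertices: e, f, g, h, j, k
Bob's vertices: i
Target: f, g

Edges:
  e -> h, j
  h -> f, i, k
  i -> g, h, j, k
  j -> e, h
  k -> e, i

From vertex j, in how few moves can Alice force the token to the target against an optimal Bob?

2

A0 = {f, g}
A1: add {h} — h (Alice) has h→f.
A2: add {e, j} — e (Alice) has e→h; j (Alice) has j→h.
j enters the attractor at level 2, so Alice can force the target in 2 moves from there.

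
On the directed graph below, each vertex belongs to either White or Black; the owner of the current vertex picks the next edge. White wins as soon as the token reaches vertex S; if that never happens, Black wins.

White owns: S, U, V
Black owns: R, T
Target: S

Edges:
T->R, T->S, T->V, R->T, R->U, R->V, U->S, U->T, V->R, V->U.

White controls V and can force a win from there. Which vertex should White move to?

A0 = {S}
A1: add {U} — U (White) has U→S.
A2: add {V} — V (White) has V→U.
A3 = A2; e.g. R (Black) can still go to T. Fixed point.
From V, successor U is in the attractor (rank 1); the other successor R is not.

U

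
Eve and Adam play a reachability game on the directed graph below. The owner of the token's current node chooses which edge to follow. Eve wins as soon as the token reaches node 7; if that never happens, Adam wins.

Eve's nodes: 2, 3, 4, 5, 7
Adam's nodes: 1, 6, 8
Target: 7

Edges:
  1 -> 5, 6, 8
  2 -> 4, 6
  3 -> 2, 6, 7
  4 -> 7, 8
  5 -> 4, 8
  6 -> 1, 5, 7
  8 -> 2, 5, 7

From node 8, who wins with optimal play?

Eve

A0 = {7}
A1: add {3, 4} — 3 (Eve) has 3→7; 4 (Eve) has 4→7.
A2: add {2, 5} — 2 (Eve) has 2→4; 5 (Eve) has 5→4.
A3: add {8} — 8 (Adam): all of {2, 5, 7} already in.
A4 = A3; e.g. 1 (Adam) can still go to 6. Fixed point.
8 ∈ A3, so Eve can force the target.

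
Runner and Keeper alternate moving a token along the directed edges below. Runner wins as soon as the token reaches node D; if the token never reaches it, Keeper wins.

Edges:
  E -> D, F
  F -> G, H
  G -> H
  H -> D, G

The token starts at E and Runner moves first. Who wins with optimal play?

Track states (vertex, player-to-move).
A0 = {(D,Runner), (D,Keeper)}
A1: add {(E,Runner), (H,Runner)}.
(E,Runner) ∈ A1 ⇒ Runner forces the target.

Runner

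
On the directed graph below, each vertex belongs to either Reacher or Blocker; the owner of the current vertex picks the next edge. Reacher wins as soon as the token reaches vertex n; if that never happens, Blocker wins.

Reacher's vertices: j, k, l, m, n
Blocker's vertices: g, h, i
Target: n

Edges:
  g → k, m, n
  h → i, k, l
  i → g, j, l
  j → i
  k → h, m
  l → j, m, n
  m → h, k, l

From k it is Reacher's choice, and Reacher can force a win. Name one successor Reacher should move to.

m

A0 = {n}
A1: add {l} — l (Reacher) has l→n.
A2: add {m} — m (Reacher) has m→l.
A3: add {k} — k (Reacher) has k→m.
A4: add {g} — g (Blocker): all of {k, m, n} already in.
A5 = A4; e.g. h (Blocker) can still go to i. Fixed point.
From k, successor m is in the attractor (rank 2); the other successor h is not.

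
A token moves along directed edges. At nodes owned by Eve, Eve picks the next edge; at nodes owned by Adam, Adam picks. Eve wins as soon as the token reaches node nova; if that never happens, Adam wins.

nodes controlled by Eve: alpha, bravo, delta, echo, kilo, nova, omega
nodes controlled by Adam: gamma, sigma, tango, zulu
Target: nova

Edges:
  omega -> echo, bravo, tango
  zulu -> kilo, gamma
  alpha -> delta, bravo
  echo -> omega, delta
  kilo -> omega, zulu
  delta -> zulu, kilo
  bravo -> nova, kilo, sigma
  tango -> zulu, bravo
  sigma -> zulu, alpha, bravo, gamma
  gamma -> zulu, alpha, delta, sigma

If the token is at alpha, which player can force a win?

Eve

A0 = {nova}
A1: add {bravo} — bravo (Eve) has bravo→nova.
A2: add {alpha, omega} — omega (Eve) has omega→bravo; alpha (Eve) has alpha→bravo.
alpha ∈ A2, so Eve can force the target.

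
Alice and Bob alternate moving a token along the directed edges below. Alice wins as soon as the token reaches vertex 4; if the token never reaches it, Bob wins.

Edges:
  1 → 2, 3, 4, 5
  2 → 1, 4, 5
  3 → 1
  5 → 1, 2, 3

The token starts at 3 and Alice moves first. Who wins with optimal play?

Track states (vertex, player-to-move).
A0 = {(4,Alice), (4,Bob)}
A1: add {(1,Alice), (2,Alice)}.
A2: add {(3,Bob)}.
A3: add {(5,Alice)}.
A4: add {(2,Bob)}.
A5 = A4; e.g. (1,Bob) stays out. (3,Alice) never enters ⇒ Bob avoids the target.

Bob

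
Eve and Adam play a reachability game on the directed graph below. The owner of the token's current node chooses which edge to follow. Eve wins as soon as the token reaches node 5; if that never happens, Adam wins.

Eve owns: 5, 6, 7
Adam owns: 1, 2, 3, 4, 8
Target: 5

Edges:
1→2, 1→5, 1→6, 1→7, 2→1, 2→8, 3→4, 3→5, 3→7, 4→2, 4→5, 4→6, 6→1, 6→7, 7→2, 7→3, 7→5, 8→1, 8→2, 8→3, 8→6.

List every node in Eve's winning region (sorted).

A0 = {5}
A1: add {7} — 7 (Eve) has 7→5.
A2: add {6} — 6 (Eve) has 6→7.
A3 = A2; e.g. 1 (Adam) can still go to 2. Fixed point.
Eve's winning region = {5, 6, 7}.

5, 6, 7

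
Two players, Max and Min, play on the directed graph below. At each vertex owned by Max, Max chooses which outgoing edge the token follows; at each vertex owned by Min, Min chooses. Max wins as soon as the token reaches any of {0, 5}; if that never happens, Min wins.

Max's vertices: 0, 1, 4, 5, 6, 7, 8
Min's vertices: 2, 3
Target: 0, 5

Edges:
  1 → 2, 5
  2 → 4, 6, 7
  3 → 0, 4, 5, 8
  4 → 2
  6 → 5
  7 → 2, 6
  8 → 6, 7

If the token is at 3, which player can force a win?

Min

A0 = {0, 5}
A1: add {1, 6} — 1 (Max) has 1→5; 6 (Max) has 6→5.
A2: add {7, 8} — 7 (Max) has 7→6; 8 (Max) has 8→6.
A3 = A2; e.g. 2 (Min) can still go to 4. Fixed point.
3 never enters the attractor, so Min can avoid the target forever.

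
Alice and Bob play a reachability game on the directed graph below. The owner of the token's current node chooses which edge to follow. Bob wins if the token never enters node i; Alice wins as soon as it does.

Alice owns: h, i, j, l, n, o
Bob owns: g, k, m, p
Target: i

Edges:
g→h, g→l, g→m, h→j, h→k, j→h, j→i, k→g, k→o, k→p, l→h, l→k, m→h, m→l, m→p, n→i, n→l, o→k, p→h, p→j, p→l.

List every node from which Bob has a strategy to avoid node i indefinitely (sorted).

A0 = {i}
A1: add {j, n} — j (Alice) has j→i; n (Alice) has n→i.
A2: add {h} — h (Alice) has h→j.
A3: add {l} — l (Alice) has l→h.
A4: add {p} — p (Bob): all of {h, j, l} already in.
A5: add {m} — m (Bob): all of {h, l, p} already in.
A6: add {g} — g (Bob): all of {h, l, m} already in.
A7 = A6; e.g. k (Bob) can still go to o. Fixed point.
Alice's attractor = {g, h, i, j, l, m, n, p}; Bob avoids the target exactly from the complement.

k, o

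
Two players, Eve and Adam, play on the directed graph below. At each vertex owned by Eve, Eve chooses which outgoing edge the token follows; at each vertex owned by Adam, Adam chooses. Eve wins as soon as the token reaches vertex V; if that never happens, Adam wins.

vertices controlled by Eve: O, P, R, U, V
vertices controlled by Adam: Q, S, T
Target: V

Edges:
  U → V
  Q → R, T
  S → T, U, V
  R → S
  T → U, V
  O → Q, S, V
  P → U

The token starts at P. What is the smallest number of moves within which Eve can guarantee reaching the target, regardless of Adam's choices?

2

A0 = {V}
A1: add {O, U} — O (Eve) has O→V; U (Eve) has U→V.
A2: add {P, T} — P (Eve) has P→U; T (Adam): all of {U, V} already in.
P enters the attractor at level 2, so Eve can force the target in 2 moves from there.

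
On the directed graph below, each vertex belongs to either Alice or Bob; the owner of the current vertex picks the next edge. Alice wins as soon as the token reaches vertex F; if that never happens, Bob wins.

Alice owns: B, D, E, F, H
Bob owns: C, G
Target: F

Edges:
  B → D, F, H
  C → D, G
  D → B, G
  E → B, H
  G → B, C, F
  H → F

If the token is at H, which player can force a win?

A0 = {F}
A1: add {B, H} — B (Alice) has B→F; H (Alice) has H→F.
H ∈ A1, so Alice can force the target.

Alice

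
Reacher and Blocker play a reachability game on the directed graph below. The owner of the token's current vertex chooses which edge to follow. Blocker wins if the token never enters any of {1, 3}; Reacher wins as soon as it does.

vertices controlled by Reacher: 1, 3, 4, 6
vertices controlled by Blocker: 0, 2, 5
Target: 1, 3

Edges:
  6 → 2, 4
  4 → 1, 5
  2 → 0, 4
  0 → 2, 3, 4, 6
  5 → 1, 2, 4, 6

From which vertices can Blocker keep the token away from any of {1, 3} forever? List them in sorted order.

A0 = {1, 3}
A1: add {4} — 4 (Reacher) has 4→1.
A2: add {6} — 6 (Reacher) has 6→4.
A3 = A2; e.g. 0 (Blocker) can still go to 2. Fixed point.
Reacher's attractor = {1, 3, 4, 6}; Blocker avoids the target exactly from the complement.

0, 2, 5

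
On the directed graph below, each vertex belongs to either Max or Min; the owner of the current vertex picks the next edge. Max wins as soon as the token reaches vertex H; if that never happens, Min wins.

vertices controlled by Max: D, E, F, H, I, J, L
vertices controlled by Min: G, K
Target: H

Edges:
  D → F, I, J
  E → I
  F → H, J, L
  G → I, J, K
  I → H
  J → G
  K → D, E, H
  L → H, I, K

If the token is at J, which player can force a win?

A0 = {H}
A1: add {F, I, L} — F (Max) has F→H; I (Max) has I→H; L (Max) has L→H.
A2: add {D, E} — D (Max) has D→F; E (Max) has E→I.
A3: add {K} — K (Min): all of {D, E, H} already in.
A4 = A3; e.g. G (Min) can still go to J. Fixed point.
J never enters the attractor, so Min can avoid the target forever.

Min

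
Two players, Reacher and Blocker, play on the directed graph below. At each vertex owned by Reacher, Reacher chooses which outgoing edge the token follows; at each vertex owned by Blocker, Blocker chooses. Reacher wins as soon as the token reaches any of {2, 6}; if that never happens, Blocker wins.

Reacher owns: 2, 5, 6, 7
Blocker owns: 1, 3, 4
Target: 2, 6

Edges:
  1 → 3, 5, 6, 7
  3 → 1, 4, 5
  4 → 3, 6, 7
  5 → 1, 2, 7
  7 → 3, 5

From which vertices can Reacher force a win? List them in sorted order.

2, 5, 6, 7

A0 = {2, 6}
A1: add {5} — 5 (Reacher) has 5→2.
A2: add {7} — 7 (Reacher) has 7→5.
A3 = A2; e.g. 1 (Blocker) can still go to 3. Fixed point.
Reacher's winning region = {2, 5, 6, 7}.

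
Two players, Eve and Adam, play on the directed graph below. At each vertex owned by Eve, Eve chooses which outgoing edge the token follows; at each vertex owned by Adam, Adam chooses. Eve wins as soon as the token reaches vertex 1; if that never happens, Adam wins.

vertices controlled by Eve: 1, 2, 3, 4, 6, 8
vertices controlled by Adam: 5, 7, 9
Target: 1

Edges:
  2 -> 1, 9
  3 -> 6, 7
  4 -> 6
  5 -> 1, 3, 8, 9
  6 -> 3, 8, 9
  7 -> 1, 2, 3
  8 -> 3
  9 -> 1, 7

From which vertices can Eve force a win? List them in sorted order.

A0 = {1}
A1: add {2} — 2 (Eve) has 2→1.
A2 = A1; e.g. 3 (Eve) has no edge into A1. Fixed point.
Eve's winning region = {1, 2}.

1, 2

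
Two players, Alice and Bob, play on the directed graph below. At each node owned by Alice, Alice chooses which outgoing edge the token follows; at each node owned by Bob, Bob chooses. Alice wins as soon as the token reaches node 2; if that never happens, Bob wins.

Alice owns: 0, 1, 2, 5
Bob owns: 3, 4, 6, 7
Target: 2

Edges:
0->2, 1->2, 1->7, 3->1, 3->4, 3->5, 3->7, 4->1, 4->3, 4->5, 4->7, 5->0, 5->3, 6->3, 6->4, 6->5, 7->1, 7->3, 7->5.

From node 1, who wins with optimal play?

Alice

A0 = {2}
A1: add {0, 1} — 0 (Alice) has 0→2; 1 (Alice) has 1→2.
1 ∈ A1, so Alice can force the target.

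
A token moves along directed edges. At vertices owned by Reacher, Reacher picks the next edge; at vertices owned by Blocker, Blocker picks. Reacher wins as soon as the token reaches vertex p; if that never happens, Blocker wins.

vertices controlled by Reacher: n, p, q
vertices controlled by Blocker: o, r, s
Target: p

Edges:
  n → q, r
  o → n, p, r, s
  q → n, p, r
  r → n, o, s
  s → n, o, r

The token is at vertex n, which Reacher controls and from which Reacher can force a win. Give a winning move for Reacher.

A0 = {p}
A1: add {q} — q (Reacher) has q→p.
A2: add {n} — n (Reacher) has n→q.
A3 = A2; e.g. o (Blocker) can still go to r. Fixed point.
From n, successor q is in the attractor (rank 1); the other successor r is not.

q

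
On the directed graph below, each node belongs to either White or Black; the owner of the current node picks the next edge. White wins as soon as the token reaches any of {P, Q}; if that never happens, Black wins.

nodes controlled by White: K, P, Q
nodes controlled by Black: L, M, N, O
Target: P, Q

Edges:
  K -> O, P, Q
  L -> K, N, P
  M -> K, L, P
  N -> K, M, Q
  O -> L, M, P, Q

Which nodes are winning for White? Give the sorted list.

K, P, Q

A0 = {P, Q}
A1: add {K} — K (White) has K→P.
A2 = A1; e.g. L (Black) can still go to N. Fixed point.
White's winning region = {K, P, Q}.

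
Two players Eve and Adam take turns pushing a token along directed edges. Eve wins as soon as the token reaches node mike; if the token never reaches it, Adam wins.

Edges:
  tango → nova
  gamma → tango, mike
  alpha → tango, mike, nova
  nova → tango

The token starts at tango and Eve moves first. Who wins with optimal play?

Track states (vertex, player-to-move).
A0 = {(mike,Eve), (mike,Adam)}
A1: add {(gamma,Eve), (alpha,Eve)}.
A2 = A1; e.g. (tango,Eve) stays out. (tango,Eve) never enters ⇒ Adam avoids the target.

Adam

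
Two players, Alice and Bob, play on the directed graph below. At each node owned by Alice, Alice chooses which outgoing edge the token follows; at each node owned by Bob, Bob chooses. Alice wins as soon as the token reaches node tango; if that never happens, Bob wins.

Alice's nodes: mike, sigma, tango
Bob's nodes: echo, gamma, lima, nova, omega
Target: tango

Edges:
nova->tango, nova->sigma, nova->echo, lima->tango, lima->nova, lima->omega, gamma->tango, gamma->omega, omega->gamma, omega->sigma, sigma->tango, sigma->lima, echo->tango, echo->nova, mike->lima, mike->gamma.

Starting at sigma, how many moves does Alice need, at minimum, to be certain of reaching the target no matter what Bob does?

A0 = {tango}
A1: add {sigma} — sigma (Alice) has sigma→tango.
A2 = A1; e.g. nova (Bob) can still go to echo. Fixed point.
sigma enters the attractor at level 1, so Alice can force the target in 1 move from there.

1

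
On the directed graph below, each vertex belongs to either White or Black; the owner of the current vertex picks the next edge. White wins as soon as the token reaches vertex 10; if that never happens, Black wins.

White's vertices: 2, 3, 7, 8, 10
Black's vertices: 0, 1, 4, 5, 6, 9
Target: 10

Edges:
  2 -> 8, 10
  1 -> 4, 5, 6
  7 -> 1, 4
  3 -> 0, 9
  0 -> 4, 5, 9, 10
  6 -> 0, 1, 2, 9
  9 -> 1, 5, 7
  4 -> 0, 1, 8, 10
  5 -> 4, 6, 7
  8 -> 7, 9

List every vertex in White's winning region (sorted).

2, 10

A0 = {10}
A1: add {2} — 2 (White) has 2→10.
A2 = A1; e.g. 0 (Black) can still go to 4. Fixed point.
White's winning region = {2, 10}.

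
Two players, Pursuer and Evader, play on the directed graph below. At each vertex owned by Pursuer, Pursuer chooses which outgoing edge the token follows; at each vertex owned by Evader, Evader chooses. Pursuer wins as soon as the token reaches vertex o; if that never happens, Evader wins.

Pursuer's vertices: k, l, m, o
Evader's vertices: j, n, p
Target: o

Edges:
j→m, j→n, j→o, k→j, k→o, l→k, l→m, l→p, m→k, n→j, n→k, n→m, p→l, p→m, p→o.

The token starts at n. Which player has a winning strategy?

A0 = {o}
A1: add {k} — k (Pursuer) has k→o.
A2: add {l, m} — l (Pursuer) has l→k; m (Pursuer) has m→k.
A3: add {p} — p (Evader): all of {l, m, o} already in.
A4 = A3; e.g. j (Evader) can still go to n. Fixed point.
n never enters the attractor, so Evader can avoid the target forever.

Evader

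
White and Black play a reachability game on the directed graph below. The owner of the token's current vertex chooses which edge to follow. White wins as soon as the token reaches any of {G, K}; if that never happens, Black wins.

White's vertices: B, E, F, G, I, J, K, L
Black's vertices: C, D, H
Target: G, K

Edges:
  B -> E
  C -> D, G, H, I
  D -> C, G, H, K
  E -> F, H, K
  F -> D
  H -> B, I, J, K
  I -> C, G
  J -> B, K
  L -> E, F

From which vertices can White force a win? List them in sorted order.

B, E, G, H, I, J, K, L

A0 = {G, K}
A1: add {E, I, J} — E (White) has E→K; I (White) has I→G; J (White) has J→K.
A2: add {B, L} — B (White) has B→E; L (White) has L→E.
A3: add {H} — H (Black): all of {B, I, J, K} already in.
A4 = A3; e.g. C (Black) can still go to D. Fixed point.
White's winning region = {B, E, G, H, I, J, K, L}.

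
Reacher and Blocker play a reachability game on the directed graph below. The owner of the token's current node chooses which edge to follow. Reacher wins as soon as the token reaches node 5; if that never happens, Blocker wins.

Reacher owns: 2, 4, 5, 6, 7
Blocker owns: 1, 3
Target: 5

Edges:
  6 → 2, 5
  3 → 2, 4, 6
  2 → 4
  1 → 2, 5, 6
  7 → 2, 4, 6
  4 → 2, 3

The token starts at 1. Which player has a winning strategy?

Blocker

A0 = {5}
A1: add {6} — 6 (Reacher) has 6→5.
A2: add {7} — 7 (Reacher) has 7→6.
A3 = A2; e.g. 1 (Blocker) can still go to 2. Fixed point.
1 never enters the attractor, so Blocker can avoid the target forever.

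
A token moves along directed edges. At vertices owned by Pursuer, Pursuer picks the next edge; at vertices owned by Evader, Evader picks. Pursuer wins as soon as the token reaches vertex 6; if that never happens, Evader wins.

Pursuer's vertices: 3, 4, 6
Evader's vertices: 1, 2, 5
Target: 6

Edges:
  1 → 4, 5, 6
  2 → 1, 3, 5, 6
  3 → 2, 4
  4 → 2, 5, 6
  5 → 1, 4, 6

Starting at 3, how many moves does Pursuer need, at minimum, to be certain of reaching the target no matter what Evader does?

A0 = {6}
A1: add {4} — 4 (Pursuer) has 4→6.
A2: add {3} — 3 (Pursuer) has 3→4.
A3 = A2; e.g. 1 (Evader) can still go to 5. Fixed point.
3 enters the attractor at level 2, so Pursuer can force the target in 2 moves from there.

2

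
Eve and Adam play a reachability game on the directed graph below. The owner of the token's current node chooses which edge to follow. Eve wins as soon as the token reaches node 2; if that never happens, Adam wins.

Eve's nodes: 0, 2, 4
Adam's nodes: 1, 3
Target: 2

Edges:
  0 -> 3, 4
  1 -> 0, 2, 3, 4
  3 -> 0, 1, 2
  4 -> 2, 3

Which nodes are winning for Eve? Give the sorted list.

A0 = {2}
A1: add {4} — 4 (Eve) has 4→2.
A2: add {0} — 0 (Eve) has 0→4.
A3 = A2; e.g. 1 (Adam) can still go to 3. Fixed point.
Eve's winning region = {0, 2, 4}.

0, 2, 4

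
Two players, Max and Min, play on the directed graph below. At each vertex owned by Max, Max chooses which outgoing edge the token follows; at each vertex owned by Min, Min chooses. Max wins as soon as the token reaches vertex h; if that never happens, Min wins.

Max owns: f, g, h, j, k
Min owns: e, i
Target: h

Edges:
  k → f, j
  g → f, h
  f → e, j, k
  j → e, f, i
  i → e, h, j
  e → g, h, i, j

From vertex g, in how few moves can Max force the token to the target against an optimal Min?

A0 = {h}
A1: add {g} — g (Max) has g→h.
A2 = A1; e.g. e (Min) can still go to i. Fixed point.
g enters the attractor at level 1, so Max can force the target in 1 move from there.

1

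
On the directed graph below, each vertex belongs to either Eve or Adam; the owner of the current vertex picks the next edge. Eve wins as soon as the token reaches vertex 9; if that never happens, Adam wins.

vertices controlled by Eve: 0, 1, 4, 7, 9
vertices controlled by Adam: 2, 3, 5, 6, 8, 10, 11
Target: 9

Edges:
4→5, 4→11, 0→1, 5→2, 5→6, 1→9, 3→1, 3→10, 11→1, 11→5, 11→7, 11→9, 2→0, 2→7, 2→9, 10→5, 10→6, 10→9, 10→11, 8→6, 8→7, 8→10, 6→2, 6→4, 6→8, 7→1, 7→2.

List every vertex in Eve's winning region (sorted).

A0 = {9}
A1: add {1} — 1 (Eve) has 1→9.
A2: add {0, 7} — 0 (Eve) has 0→1; 7 (Eve) has 7→1.
A3: add {2} — 2 (Adam): all of {0, 7, 9} already in.
A4 = A3; e.g. 3 (Adam) can still go to 10. Fixed point.
Eve's winning region = {0, 1, 2, 7, 9}.

0, 1, 2, 7, 9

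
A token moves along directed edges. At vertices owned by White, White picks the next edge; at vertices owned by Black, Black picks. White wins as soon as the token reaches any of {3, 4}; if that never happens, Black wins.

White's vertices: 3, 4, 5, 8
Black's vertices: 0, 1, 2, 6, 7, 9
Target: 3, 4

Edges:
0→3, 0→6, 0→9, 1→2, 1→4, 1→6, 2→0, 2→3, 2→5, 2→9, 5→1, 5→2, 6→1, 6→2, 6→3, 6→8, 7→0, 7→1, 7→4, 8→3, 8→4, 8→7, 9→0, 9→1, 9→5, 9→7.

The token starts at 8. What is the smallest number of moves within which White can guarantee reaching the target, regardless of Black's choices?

1

A0 = {3, 4}
A1: add {8} — 8 (White) has 8→3.
A2 = A1; e.g. 0 (Black) can still go to 6. Fixed point.
8 enters the attractor at level 1, so White can force the target in 1 move from there.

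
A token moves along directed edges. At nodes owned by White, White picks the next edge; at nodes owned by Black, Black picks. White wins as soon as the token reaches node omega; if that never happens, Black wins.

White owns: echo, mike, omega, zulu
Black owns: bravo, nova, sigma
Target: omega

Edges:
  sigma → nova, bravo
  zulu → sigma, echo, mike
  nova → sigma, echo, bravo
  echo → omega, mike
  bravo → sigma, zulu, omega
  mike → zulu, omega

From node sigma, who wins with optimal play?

A0 = {omega}
A1: add {echo, mike} — echo (White) has echo→omega; mike (White) has mike→omega.
A2: add {zulu} — zulu (White) has zulu→echo.
A3 = A2; e.g. sigma (Black) can still go to nova. Fixed point.
sigma never enters the attractor, so Black can avoid the target forever.

Black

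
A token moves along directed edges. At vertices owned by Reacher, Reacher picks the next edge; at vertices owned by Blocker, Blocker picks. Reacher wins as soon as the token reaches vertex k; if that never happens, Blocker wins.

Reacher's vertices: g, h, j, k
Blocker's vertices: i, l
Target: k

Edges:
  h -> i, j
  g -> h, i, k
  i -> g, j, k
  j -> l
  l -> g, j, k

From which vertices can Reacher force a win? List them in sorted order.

A0 = {k}
A1: add {g} — g (Reacher) has g→k.
A2 = A1; e.g. h (Reacher) has no edge into A1. Fixed point.
Reacher's winning region = {g, k}.

g, k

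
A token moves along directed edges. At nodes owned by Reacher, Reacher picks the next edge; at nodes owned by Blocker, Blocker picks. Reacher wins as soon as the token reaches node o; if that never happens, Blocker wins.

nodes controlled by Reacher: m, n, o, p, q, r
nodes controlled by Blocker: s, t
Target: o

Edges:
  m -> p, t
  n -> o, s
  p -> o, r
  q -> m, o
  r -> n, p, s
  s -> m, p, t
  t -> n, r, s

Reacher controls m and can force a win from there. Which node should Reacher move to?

A0 = {o}
A1: add {n, p, q} — n (Reacher) has n→o; p (Reacher) has p→o; q (Reacher) has q→o.
A2: add {m, r} — m (Reacher) has m→p; r (Reacher) has r→n.
A3 = A2; e.g. s (Blocker) can still go to t. Fixed point.
From m, successor p is in the attractor (rank 1); the other successor t is not.

p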